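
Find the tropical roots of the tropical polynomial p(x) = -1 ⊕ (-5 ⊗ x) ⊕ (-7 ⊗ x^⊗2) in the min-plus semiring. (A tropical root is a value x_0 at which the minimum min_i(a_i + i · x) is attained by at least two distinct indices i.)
Roots: {2, 4}

Each tropical root is a break point of the lower envelope of the lines y = a_i + i · x (there are 3 lines, with slopes 0, 1, ..., 2). Only the lines that attain the minimum somewhere contribute to roots; other lines are dominated. Here the surviving (envelope) indices are i = 2, i = 1, i = 0.
Intersections between consecutive envelope lines give the roots: for adjacent envelope indices i < j the intersection is x = (a_i − a_j) / (j − i). Reading off the sorted break points: {2, 4}.
Verification: at each break x_0, at least two indices attain the minimum of min_i(a_i + i · x_0).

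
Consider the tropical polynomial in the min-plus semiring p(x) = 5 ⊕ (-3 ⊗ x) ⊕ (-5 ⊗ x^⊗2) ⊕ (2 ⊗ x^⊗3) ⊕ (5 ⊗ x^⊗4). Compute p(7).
p(7) = 4

A tropical monomial a ⊗ x^⊗i evaluates to a + i · x. Evaluating each term at x = 7:
  Term 0 contributes 5 + 0 · 7 = 5
  Term 1 contributes -3 + 1 · 7 = 4
  Term 2 contributes -5 + 2 · 7 = 9
  Term 3 contributes 2 + 3 · 7 = 23
  Term 4 contributes 5 + 4 · 7 = 33
p(7) = ⊕ of these = min[5, 4, 9, 23, 33] = 4.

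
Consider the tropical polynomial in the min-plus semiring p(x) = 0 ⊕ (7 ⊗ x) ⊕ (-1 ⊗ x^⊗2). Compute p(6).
p(6) = 0

A tropical monomial a ⊗ x^⊗i evaluates to a + i · x. Evaluating each term at x = 6:
  Term 0 contributes 0 + 0 · 6 = 0
  Term 1 contributes 7 + 1 · 6 = 13
  Term 2 contributes -1 + 2 · 6 = 11
p(6) = ⊕ of these = min[0, 13, 11] = 0.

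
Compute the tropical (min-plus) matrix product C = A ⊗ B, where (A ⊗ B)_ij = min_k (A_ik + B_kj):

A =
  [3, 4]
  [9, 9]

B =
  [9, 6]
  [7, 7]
A ⊗ B =
  [11, 9]
  [16, 15]

Apply the min-plus product entry-by-entry:
  C[0][0] = min over k of (A[0][0] + B[0][0] = 3 + 9 = 12, A[0][1] + B[1][0] = 4 + 7 = 11) = 11 (attained at k = 1)
  C[0][1] = min over k of (A[0][0] + B[0][1] = 3 + 6 = 9, A[0][1] + B[1][1] = 4 + 7 = 11) = 9 (attained at k = 0)
  C[1][0] = min over k of (A[1][0] + B[0][0] = 9 + 9 = 18, A[1][1] + B[1][0] = 9 + 7 = 16) = 16 (attained at k = 1)
  C[1][1] = min over k of (A[1][0] + B[0][1] = 9 + 6 = 15, A[1][1] + B[1][1] = 9 + 7 = 16) = 15 (attained at k = 0)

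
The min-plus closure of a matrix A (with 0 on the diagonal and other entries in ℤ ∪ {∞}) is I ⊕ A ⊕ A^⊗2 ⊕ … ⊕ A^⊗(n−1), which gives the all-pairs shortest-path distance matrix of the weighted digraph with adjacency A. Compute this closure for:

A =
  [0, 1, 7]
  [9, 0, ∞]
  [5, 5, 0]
Closure =
  [0, 1, 7]
  [9, 0, 16]
  [5, 5, 0]

This is the Floyd-Warshall all-pairs shortest-path computation. For each intermediate vertex k = 0, 1, …, 2, update dist[i][j] ← min(dist[i][j], dist[i][k] + dist[k][j]). The final matrix gives, for each (i, j), the minimum total weight of any directed path from i to j (possibly empty when i = j).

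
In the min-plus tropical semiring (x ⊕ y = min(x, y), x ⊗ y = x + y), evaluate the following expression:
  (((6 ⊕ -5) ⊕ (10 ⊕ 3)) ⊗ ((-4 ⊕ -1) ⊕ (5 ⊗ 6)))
(((6 ⊕ -5) ⊕ (10 ⊕ 3)) ⊗ ((-4 ⊕ -1) ⊕ (5 ⊗ 6))) = -9

Expand innermost to outermost. Recall ⊕ takes the minimum of its arguments and ⊗ takes their sum. Working out the expression (((6 ⊕ -5) ⊕ (10 ⊕ 3)) ⊗ ((-4 ⊕ -1) ⊕ (5 ⊗ 6))) gives -9.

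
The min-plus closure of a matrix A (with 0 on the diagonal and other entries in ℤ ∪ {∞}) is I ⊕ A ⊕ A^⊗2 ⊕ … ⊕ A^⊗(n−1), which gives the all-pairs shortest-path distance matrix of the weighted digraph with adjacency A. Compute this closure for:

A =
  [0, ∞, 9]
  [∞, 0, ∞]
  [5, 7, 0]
Closure =
  [0, 16, 9]
  [∞, 0, ∞]
  [5, 7, 0]

This is the Floyd-Warshall all-pairs shortest-path computation. For each intermediate vertex k = 0, 1, …, 2, update dist[i][j] ← min(dist[i][j], dist[i][k] + dist[k][j]). The final matrix gives, for each (i, j), the minimum total weight of any directed path from i to j (possibly empty when i = j).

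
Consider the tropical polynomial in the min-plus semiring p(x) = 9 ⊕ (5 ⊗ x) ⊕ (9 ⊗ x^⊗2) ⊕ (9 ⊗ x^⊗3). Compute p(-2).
p(-2) = 3

A tropical monomial a ⊗ x^⊗i evaluates to a + i · x. Evaluating each term at x = -2:
  Term 0 contributes 9 + 0 · -2 = 9
  Term 1 contributes 5 + 1 · -2 = 3
  Term 2 contributes 9 + 2 · -2 = 5
  Term 3 contributes 9 + 3 · -2 = 3
p(-2) = ⊕ of these = min[9, 3, 5, 3] = 3.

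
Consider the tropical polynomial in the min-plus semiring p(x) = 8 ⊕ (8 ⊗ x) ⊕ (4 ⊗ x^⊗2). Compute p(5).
p(5) = 8

A tropical monomial a ⊗ x^⊗i evaluates to a + i · x. Evaluating each term at x = 5:
  Term 0 contributes 8 + 0 · 5 = 8
  Term 1 contributes 8 + 1 · 5 = 13
  Term 2 contributes 4 + 2 · 5 = 14
p(5) = ⊕ of these = min[8, 13, 14] = 8.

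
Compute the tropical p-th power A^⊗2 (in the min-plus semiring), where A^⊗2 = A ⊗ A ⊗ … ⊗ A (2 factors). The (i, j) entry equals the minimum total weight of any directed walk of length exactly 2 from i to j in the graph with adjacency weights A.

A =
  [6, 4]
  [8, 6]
A^⊗2 =
  [12, 10]
  [14, 12]

Each entry (A^⊗2)_ij equals the minimum over all length-2 walks i = v_0 → v_1 → … → v_2 = j of Σ_t A[v_t][v_{t+1}]. For example, for (i, j) = (0, 1) we minimise over 2 possible intermediate vertex sequences; the minimum is 10, attained along the walk 0 → 0 → 1.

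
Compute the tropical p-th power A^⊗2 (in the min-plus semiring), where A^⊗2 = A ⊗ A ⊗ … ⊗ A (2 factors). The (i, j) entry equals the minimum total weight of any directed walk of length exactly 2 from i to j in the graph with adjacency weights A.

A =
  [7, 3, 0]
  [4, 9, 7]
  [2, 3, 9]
A^⊗2 =
  [2, 3, 7]
  [9, 7, 4]
  [7, 5, 2]

Each entry (A^⊗2)_ij equals the minimum over all length-2 walks i = v_0 → v_1 → … → v_2 = j of Σ_t A[v_t][v_{t+1}]. For example, for (i, j) = (0, 2) we minimise over 3 possible intermediate vertex sequences; the minimum is 7, attained along the walk 0 → 0 → 2.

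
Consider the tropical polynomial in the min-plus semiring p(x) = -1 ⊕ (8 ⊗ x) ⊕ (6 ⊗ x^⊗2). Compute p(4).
p(4) = -1

A tropical monomial a ⊗ x^⊗i evaluates to a + i · x. Evaluating each term at x = 4:
  Term 0 contributes -1 + 0 · 4 = -1
  Term 1 contributes 8 + 1 · 4 = 12
  Term 2 contributes 6 + 2 · 4 = 14
p(4) = ⊕ of these = min[-1, 12, 14] = -1.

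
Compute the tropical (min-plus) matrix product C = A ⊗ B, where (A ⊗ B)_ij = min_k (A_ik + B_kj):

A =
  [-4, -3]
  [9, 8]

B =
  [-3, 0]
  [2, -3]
A ⊗ B =
  [-7, -6]
  [6, 5]

Apply the min-plus product entry-by-entry:
  C[0][0] = min over k of (A[0][0] + B[0][0] = -4 + -3 = -7, A[0][1] + B[1][0] = -3 + 2 = -1) = -7 (attained at k = 0)
  C[0][1] = min over k of (A[0][0] + B[0][1] = -4 + 0 = -4, A[0][1] + B[1][1] = -3 + -3 = -6) = -6 (attained at k = 1)
  C[1][0] = min over k of (A[1][0] + B[0][0] = 9 + -3 = 6, A[1][1] + B[1][0] = 8 + 2 = 10) = 6 (attained at k = 0)
  C[1][1] = min over k of (A[1][0] + B[0][1] = 9 + 0 = 9, A[1][1] + B[1][1] = 8 + -3 = 5) = 5 (attained at k = 1)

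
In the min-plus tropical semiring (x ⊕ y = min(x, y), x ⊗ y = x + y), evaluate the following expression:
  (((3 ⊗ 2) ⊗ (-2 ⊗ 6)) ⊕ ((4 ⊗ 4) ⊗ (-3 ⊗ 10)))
(((3 ⊗ 2) ⊗ (-2 ⊗ 6)) ⊕ ((4 ⊗ 4) ⊗ (-3 ⊗ 10))) = 9

Expand innermost to outermost. Recall ⊕ takes the minimum of its arguments and ⊗ takes their sum. Working out the expression (((3 ⊗ 2) ⊗ (-2 ⊗ 6)) ⊕ ((4 ⊗ 4) ⊗ (-3 ⊗ 10))) gives 9.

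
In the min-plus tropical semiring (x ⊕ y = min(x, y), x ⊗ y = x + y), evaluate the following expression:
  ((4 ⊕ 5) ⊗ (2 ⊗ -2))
((4 ⊕ 5) ⊗ (2 ⊗ -2)) = 4

Expand innermost to outermost. Recall ⊕ takes the minimum of its arguments and ⊗ takes their sum. Working out the expression ((4 ⊕ 5) ⊗ (2 ⊗ -2)) gives 4.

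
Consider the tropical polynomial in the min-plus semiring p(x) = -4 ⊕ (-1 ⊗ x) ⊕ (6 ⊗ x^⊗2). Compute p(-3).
p(-3) = -4

A tropical monomial a ⊗ x^⊗i evaluates to a + i · x. Evaluating each term at x = -3:
  Term 0 contributes -4 + 0 · -3 = -4
  Term 1 contributes -1 + 1 · -3 = -4
  Term 2 contributes 6 + 2 · -3 = 0
p(-3) = ⊕ of these = min[-4, -4, 0] = -4.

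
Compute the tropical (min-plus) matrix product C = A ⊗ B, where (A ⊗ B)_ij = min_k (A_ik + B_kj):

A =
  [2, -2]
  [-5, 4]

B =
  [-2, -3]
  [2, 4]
A ⊗ B =
  [0, -1]
  [-7, -8]

Apply the min-plus product entry-by-entry:
  C[0][0] = min over k of (A[0][0] + B[0][0] = 2 + -2 = 0, A[0][1] + B[1][0] = -2 + 2 = 0) = 0 (attained at k = 0)
  C[0][1] = min over k of (A[0][0] + B[0][1] = 2 + -3 = -1, A[0][1] + B[1][1] = -2 + 4 = 2) = -1 (attained at k = 0)
  C[1][0] = min over k of (A[1][0] + B[0][0] = -5 + -2 = -7, A[1][1] + B[1][0] = 4 + 2 = 6) = -7 (attained at k = 0)
  C[1][1] = min over k of (A[1][0] + B[0][1] = -5 + -3 = -8, A[1][1] + B[1][1] = 4 + 4 = 8) = -8 (attained at k = 0)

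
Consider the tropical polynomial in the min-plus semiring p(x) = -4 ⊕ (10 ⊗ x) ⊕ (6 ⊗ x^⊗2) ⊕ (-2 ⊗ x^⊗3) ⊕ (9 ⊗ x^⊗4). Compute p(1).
p(1) = -4

A tropical monomial a ⊗ x^⊗i evaluates to a + i · x. Evaluating each term at x = 1:
  Term 0 contributes -4 + 0 · 1 = -4
  Term 1 contributes 10 + 1 · 1 = 11
  Term 2 contributes 6 + 2 · 1 = 8
  Term 3 contributes -2 + 3 · 1 = 1
  Term 4 contributes 9 + 4 · 1 = 13
p(1) = ⊕ of these = min[-4, 11, 8, 1, 13] = -4.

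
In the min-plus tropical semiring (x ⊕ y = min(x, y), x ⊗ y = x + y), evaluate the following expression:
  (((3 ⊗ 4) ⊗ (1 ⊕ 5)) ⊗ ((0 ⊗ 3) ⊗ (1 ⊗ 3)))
(((3 ⊗ 4) ⊗ (1 ⊕ 5)) ⊗ ((0 ⊗ 3) ⊗ (1 ⊗ 3))) = 15

Expand innermost to outermost. Recall ⊕ takes the minimum of its arguments and ⊗ takes their sum. Working out the expression (((3 ⊗ 4) ⊗ (1 ⊕ 5)) ⊗ ((0 ⊗ 3) ⊗ (1 ⊗ 3))) gives 15.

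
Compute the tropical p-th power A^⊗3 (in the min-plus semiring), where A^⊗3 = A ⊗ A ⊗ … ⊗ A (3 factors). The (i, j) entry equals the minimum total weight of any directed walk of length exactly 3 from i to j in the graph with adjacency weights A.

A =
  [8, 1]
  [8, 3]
A^⊗3 =
  [12, 7]
  [14, 9]

Each entry (A^⊗3)_ij equals the minimum over all length-3 walks i = v_0 → v_1 → … → v_3 = j of Σ_t A[v_t][v_{t+1}]. For example, for (i, j) = (0, 1) we minimise over 4 possible intermediate vertex sequences; the minimum is 7, attained along the walk 0 → 1 → 1 → 1.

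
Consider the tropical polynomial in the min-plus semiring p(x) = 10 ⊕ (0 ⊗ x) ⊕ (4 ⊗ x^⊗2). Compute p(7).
p(7) = 7

A tropical monomial a ⊗ x^⊗i evaluates to a + i · x. Evaluating each term at x = 7:
  Term 0 contributes 10 + 0 · 7 = 10
  Term 1 contributes 0 + 1 · 7 = 7
  Term 2 contributes 4 + 2 · 7 = 18
p(7) = ⊕ of these = min[10, 7, 18] = 7.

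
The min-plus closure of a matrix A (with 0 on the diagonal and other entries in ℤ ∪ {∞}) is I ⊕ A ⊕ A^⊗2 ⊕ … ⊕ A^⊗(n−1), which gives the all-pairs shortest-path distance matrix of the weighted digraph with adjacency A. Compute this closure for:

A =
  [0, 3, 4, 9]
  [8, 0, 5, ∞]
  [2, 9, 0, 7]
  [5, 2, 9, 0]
Closure =
  [0, 3, 4, 9]
  [7, 0, 5, 12]
  [2, 5, 0, 7]
  [5, 2, 7, 0]

This is the Floyd-Warshall all-pairs shortest-path computation. For each intermediate vertex k = 0, 1, …, 3, update dist[i][j] ← min(dist[i][j], dist[i][k] + dist[k][j]). The final matrix gives, for each (i, j), the minimum total weight of any directed path from i to j (possibly empty when i = j).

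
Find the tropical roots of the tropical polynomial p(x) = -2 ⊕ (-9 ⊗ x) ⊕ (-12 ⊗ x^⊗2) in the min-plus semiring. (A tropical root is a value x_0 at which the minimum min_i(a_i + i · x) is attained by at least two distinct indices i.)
Roots: {3, 7}

Each tropical root is a break point of the lower envelope of the lines y = a_i + i · x (there are 3 lines, with slopes 0, 1, ..., 2). Only the lines that attain the minimum somewhere contribute to roots; other lines are dominated. Here the surviving (envelope) indices are i = 2, i = 1, i = 0.
Intersections between consecutive envelope lines give the roots: for adjacent envelope indices i < j the intersection is x = (a_i − a_j) / (j − i). Reading off the sorted break points: {3, 7}.
Verification: at each break x_0, at least two indices attain the minimum of min_i(a_i + i · x_0).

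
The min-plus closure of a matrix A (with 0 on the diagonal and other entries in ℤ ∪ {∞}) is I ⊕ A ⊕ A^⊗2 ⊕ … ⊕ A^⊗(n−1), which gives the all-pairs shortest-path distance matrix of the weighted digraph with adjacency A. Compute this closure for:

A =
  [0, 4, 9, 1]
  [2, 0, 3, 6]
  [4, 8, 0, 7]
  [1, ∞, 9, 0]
Closure =
  [0, 4, 7, 1]
  [2, 0, 3, 3]
  [4, 8, 0, 5]
  [1, 5, 8, 0]

This is the Floyd-Warshall all-pairs shortest-path computation. For each intermediate vertex k = 0, 1, …, 3, update dist[i][j] ← min(dist[i][j], dist[i][k] + dist[k][j]). The final matrix gives, for each (i, j), the minimum total weight of any directed path from i to j (possibly empty when i = j).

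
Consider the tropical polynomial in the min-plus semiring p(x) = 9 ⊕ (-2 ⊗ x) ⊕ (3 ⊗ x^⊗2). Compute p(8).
p(8) = 6

A tropical monomial a ⊗ x^⊗i evaluates to a + i · x. Evaluating each term at x = 8:
  Term 0 contributes 9 + 0 · 8 = 9
  Term 1 contributes -2 + 1 · 8 = 6
  Term 2 contributes 3 + 2 · 8 = 19
p(8) = ⊕ of these = min[9, 6, 19] = 6.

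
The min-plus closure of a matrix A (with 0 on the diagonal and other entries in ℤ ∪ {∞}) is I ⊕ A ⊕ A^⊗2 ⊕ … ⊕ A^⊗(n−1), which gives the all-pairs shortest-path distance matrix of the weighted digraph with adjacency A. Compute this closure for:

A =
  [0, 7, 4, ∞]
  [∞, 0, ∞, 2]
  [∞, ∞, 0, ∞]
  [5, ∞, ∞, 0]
Closure =
  [0, 7, 4, 9]
  [7, 0, 11, 2]
  [∞, ∞, 0, ∞]
  [5, 12, 9, 0]

This is the Floyd-Warshall all-pairs shortest-path computation. For each intermediate vertex k = 0, 1, …, 3, update dist[i][j] ← min(dist[i][j], dist[i][k] + dist[k][j]). The final matrix gives, for each (i, j), the minimum total weight of any directed path from i to j (possibly empty when i = j).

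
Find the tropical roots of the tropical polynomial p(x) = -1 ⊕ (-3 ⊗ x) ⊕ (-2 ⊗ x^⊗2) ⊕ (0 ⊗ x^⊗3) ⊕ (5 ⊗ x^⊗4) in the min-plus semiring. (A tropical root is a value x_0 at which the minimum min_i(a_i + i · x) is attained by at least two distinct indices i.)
Roots: {-5, -2, -1, 2}

Each tropical root is a break point of the lower envelope of the lines y = a_i + i · x (there are 5 lines, with slopes 0, 1, ..., 4). Only the lines that attain the minimum somewhere contribute to roots; other lines are dominated. Here the surviving (envelope) indices are i = 4, i = 3, i = 2, i = 1, i = 0.
Intersections between consecutive envelope lines give the roots: for adjacent envelope indices i < j the intersection is x = (a_i − a_j) / (j − i). Reading off the sorted break points: {-5, -2, -1, 2}.
Verification: at each break x_0, at least two indices attain the minimum of min_i(a_i + i · x_0).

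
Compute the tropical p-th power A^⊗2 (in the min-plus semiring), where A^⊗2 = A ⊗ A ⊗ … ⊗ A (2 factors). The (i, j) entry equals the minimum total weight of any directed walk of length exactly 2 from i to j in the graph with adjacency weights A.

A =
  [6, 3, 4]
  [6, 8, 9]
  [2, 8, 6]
A^⊗2 =
  [6, 9, 10]
  [11, 9, 10]
  [8, 5, 6]

Each entry (A^⊗2)_ij equals the minimum over all length-2 walks i = v_0 → v_1 → … → v_2 = j of Σ_t A[v_t][v_{t+1}]. For example, for (i, j) = (0, 2) we minimise over 3 possible intermediate vertex sequences; the minimum is 10, attained along the walk 0 → 0 → 2.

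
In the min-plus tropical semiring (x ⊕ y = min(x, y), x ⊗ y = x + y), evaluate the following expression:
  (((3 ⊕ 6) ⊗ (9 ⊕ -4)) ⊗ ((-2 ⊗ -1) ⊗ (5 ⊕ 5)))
(((3 ⊕ 6) ⊗ (9 ⊕ -4)) ⊗ ((-2 ⊗ -1) ⊗ (5 ⊕ 5))) = 1

Expand innermost to outermost. Recall ⊕ takes the minimum of its arguments and ⊗ takes their sum. Working out the expression (((3 ⊕ 6) ⊗ (9 ⊕ -4)) ⊗ ((-2 ⊗ -1) ⊗ (5 ⊕ 5))) gives 1.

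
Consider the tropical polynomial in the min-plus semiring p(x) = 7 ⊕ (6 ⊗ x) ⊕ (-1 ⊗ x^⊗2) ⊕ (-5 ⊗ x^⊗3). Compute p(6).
p(6) = 7

A tropical monomial a ⊗ x^⊗i evaluates to a + i · x. Evaluating each term at x = 6:
  Term 0 contributes 7 + 0 · 6 = 7
  Term 1 contributes 6 + 1 · 6 = 12
  Term 2 contributes -1 + 2 · 6 = 11
  Term 3 contributes -5 + 3 · 6 = 13
p(6) = ⊕ of these = min[7, 12, 11, 13] = 7.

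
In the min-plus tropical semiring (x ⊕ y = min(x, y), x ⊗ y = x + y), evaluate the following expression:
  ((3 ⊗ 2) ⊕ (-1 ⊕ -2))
((3 ⊗ 2) ⊕ (-1 ⊕ -2)) = -2

Expand innermost to outermost. Recall ⊕ takes the minimum of its arguments and ⊗ takes their sum. Working out the expression ((3 ⊗ 2) ⊕ (-1 ⊕ -2)) gives -2.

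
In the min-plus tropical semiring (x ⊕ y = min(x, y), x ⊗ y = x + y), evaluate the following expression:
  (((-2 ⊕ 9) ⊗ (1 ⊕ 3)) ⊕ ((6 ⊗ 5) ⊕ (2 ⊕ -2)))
(((-2 ⊕ 9) ⊗ (1 ⊕ 3)) ⊕ ((6 ⊗ 5) ⊕ (2 ⊕ -2))) = -2

Expand innermost to outermost. Recall ⊕ takes the minimum of its arguments and ⊗ takes their sum. Working out the expression (((-2 ⊕ 9) ⊗ (1 ⊕ 3)) ⊕ ((6 ⊗ 5) ⊕ (2 ⊕ -2))) gives -2.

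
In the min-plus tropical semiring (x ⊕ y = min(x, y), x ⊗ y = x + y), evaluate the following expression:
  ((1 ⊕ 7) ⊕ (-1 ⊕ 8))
((1 ⊕ 7) ⊕ (-1 ⊕ 8)) = -1

Expand innermost to outermost. Recall ⊕ takes the minimum of its arguments and ⊗ takes their sum. Working out the expression ((1 ⊕ 7) ⊕ (-1 ⊕ 8)) gives -1.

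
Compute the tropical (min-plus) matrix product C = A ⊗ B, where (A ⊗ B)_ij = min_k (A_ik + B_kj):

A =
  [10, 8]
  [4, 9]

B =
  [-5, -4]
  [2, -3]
A ⊗ B =
  [5, 5]
  [-1, 0]

Apply the min-plus product entry-by-entry:
  C[0][0] = min over k of (A[0][0] + B[0][0] = 10 + -5 = 5, A[0][1] + B[1][0] = 8 + 2 = 10) = 5 (attained at k = 0)
  C[0][1] = min over k of (A[0][0] + B[0][1] = 10 + -4 = 6, A[0][1] + B[1][1] = 8 + -3 = 5) = 5 (attained at k = 1)
  C[1][0] = min over k of (A[1][0] + B[0][0] = 4 + -5 = -1, A[1][1] + B[1][0] = 9 + 2 = 11) = -1 (attained at k = 0)
  C[1][1] = min over k of (A[1][0] + B[0][1] = 4 + -4 = 0, A[1][1] + B[1][1] = 9 + -3 = 6) = 0 (attained at k = 0)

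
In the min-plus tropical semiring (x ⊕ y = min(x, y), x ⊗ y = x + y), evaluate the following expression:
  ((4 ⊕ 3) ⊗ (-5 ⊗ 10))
((4 ⊕ 3) ⊗ (-5 ⊗ 10)) = 8

Expand innermost to outermost. Recall ⊕ takes the minimum of its arguments and ⊗ takes their sum. Working out the expression ((4 ⊕ 3) ⊗ (-5 ⊗ 10)) gives 8.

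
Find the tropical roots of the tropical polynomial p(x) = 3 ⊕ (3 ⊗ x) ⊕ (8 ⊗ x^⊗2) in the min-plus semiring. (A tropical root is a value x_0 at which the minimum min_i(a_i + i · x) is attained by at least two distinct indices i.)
Roots: {-5, 0}

Each tropical root is a break point of the lower envelope of the lines y = a_i + i · x (there are 3 lines, with slopes 0, 1, ..., 2). Only the lines that attain the minimum somewhere contribute to roots; other lines are dominated. Here the surviving (envelope) indices are i = 2, i = 1, i = 0.
Intersections between consecutive envelope lines give the roots: for adjacent envelope indices i < j the intersection is x = (a_i − a_j) / (j − i). Reading off the sorted break points: {-5, 0}.
Verification: at each break x_0, at least two indices attain the minimum of min_i(a_i + i · x_0).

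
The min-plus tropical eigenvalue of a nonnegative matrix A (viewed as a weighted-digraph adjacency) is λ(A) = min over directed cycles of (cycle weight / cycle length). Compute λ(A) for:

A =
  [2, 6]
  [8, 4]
λ(A) = 2

Enumerate directed cycles and compute their means (weight / length). Sample:
  cycle 0 → 0: weight = 2, length = 1, mean = 2/1 ≈ 2.000
  cycle 1 → 1: weight = 4, length = 1, mean = 4/1 ≈ 4.000
  cycle 0 → 1 → 0: weight = 14, length = 2, mean = 14/2 ≈ 7.000
  cycle 1 → 0 → 1: weight = 14, length = 2, mean = 14/2 ≈ 7.000
Minimum mean = 2.000, attained e.g. along the cycle 0 → 0 with weight 2 and length 1. So λ(A) = 2/1 = 2.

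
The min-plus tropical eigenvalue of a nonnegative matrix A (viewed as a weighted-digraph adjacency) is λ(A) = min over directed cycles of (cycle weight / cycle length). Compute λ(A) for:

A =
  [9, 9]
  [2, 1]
λ(A) = 1

Enumerate directed cycles and compute their means (weight / length). Sample:
  cycle 0 → 0: weight = 9, length = 1, mean = 9/1 ≈ 9.000
  cycle 1 → 1: weight = 1, length = 1, mean = 1/1 ≈ 1.000
  cycle 0 → 1 → 0: weight = 11, length = 2, mean = 11/2 ≈ 5.500
  cycle 1 → 0 → 1: weight = 11, length = 2, mean = 11/2 ≈ 5.500
Minimum mean = 1.000, attained e.g. along the cycle 1 → 1 with weight 1 and length 1. So λ(A) = 1/1 = 1.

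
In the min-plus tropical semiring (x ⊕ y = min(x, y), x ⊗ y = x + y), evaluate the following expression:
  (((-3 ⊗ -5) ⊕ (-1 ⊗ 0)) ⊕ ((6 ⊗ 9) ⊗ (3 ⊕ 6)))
(((-3 ⊗ -5) ⊕ (-1 ⊗ 0)) ⊕ ((6 ⊗ 9) ⊗ (3 ⊕ 6))) = -8

Expand innermost to outermost. Recall ⊕ takes the minimum of its arguments and ⊗ takes their sum. Working out the expression (((-3 ⊗ -5) ⊕ (-1 ⊗ 0)) ⊕ ((6 ⊗ 9) ⊗ (3 ⊕ 6))) gives -8.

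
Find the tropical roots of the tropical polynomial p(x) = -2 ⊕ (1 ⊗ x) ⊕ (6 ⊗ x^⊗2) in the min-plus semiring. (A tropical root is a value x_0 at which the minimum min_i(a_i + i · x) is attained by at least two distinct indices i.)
Roots: {-5, -3}

Each tropical root is a break point of the lower envelope of the lines y = a_i + i · x (there are 3 lines, with slopes 0, 1, ..., 2). Only the lines that attain the minimum somewhere contribute to roots; other lines are dominated. Here the surviving (envelope) indices are i = 2, i = 1, i = 0.
Intersections between consecutive envelope lines give the roots: for adjacent envelope indices i < j the intersection is x = (a_i − a_j) / (j − i). Reading off the sorted break points: {-5, -3}.
Verification: at each break x_0, at least two indices attain the minimum of min_i(a_i + i · x_0).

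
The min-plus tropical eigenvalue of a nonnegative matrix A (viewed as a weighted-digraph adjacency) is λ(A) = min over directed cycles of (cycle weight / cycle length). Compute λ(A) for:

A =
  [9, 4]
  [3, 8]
λ(A) = 7/2

Enumerate directed cycles and compute their means (weight / length). Sample:
  cycle 0 → 0: weight = 9, length = 1, mean = 9/1 ≈ 9.000
  cycle 1 → 1: weight = 8, length = 1, mean = 8/1 ≈ 8.000
  cycle 0 → 1 → 0: weight = 7, length = 2, mean = 7/2 ≈ 3.500
  cycle 1 → 0 → 1: weight = 7, length = 2, mean = 7/2 ≈ 3.500
Minimum mean = 3.500, attained e.g. along the cycle 0 → 1 → 0 with weight 7 and length 2. So λ(A) = 7/2 = 7/2.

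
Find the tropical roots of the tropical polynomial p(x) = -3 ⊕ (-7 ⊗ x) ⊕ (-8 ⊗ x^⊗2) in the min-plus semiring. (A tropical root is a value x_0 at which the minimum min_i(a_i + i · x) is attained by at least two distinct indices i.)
Roots: {1, 4}

Each tropical root is a break point of the lower envelope of the lines y = a_i + i · x (there are 3 lines, with slopes 0, 1, ..., 2). Only the lines that attain the minimum somewhere contribute to roots; other lines are dominated. Here the surviving (envelope) indices are i = 2, i = 1, i = 0.
Intersections between consecutive envelope lines give the roots: for adjacent envelope indices i < j the intersection is x = (a_i − a_j) / (j − i). Reading off the sorted break points: {1, 4}.
Verification: at each break x_0, at least two indices attain the minimum of min_i(a_i + i · x_0).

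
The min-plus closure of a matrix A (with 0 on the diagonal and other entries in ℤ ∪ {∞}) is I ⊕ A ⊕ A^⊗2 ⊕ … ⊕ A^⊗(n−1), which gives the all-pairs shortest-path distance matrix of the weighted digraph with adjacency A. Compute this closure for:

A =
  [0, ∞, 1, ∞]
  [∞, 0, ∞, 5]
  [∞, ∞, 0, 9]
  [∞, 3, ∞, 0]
Closure =
  [0, 13, 1, 10]
  [∞, 0, ∞, 5]
  [∞, 12, 0, 9]
  [∞, 3, ∞, 0]

This is the Floyd-Warshall all-pairs shortest-path computation. For each intermediate vertex k = 0, 1, …, 3, update dist[i][j] ← min(dist[i][j], dist[i][k] + dist[k][j]). The final matrix gives, for each (i, j), the minimum total weight of any directed path from i to j (possibly empty when i = j).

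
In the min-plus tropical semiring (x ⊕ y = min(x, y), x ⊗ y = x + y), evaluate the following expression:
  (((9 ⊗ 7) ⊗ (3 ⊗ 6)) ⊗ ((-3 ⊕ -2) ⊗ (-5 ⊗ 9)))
(((9 ⊗ 7) ⊗ (3 ⊗ 6)) ⊗ ((-3 ⊕ -2) ⊗ (-5 ⊗ 9))) = 26

Expand innermost to outermost. Recall ⊕ takes the minimum of its arguments and ⊗ takes their sum. Working out the expression (((9 ⊗ 7) ⊗ (3 ⊗ 6)) ⊗ ((-3 ⊕ -2) ⊗ (-5 ⊗ 9))) gives 26.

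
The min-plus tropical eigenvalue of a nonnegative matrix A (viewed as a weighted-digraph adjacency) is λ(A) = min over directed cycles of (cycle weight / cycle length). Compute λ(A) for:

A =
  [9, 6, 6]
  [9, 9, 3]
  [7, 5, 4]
λ(A) = 4

Enumerate directed cycles and compute their means (weight / length). Sample:
  cycle 0 → 0: weight = 9, length = 1, mean = 9/1 ≈ 9.000
  cycle 1 → 1: weight = 9, length = 1, mean = 9/1 ≈ 9.000
  cycle 2 → 2: weight = 4, length = 1, mean = 4/1 ≈ 4.000
  cycle 0 → 1 → 0: weight = 15, length = 2, mean = 15/2 ≈ 7.500
  cycle 0 → 2 → 0: weight = 13, length = 2, mean = 13/2 ≈ 6.500
  cycle 1 → 0 → 1: weight = 15, length = 2, mean = 15/2 ≈ 7.500
Minimum mean = 4.000, attained e.g. along the cycle 2 → 2 with weight 4 and length 1. So λ(A) = 4/1 = 4.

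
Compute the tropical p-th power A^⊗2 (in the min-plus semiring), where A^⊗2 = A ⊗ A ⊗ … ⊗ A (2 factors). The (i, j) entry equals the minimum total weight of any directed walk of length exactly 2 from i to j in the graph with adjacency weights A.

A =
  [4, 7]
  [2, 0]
A^⊗2 =
  [8, 7]
  [2, 0]

Each entry (A^⊗2)_ij equals the minimum over all length-2 walks i = v_0 → v_1 → … → v_2 = j of Σ_t A[v_t][v_{t+1}]. For example, for (i, j) = (0, 1) we minimise over 2 possible intermediate vertex sequences; the minimum is 7, attained along the walk 0 → 1 → 1.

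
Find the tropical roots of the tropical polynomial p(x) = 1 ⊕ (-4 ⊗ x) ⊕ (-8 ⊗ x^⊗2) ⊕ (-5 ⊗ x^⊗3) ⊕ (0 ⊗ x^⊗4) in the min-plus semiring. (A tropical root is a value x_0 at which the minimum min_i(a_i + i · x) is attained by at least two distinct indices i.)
Roots: {-5, -3, 4, 5}

Each tropical root is a break point of the lower envelope of the lines y = a_i + i · x (there are 5 lines, with slopes 0, 1, ..., 4). Only the lines that attain the minimum somewhere contribute to roots; other lines are dominated. Here the surviving (envelope) indices are i = 4, i = 3, i = 2, i = 1, i = 0.
Intersections between consecutive envelope lines give the roots: for adjacent envelope indices i < j the intersection is x = (a_i − a_j) / (j − i). Reading off the sorted break points: {-5, -3, 4, 5}.
Verification: at each break x_0, at least two indices attain the minimum of min_i(a_i + i · x_0).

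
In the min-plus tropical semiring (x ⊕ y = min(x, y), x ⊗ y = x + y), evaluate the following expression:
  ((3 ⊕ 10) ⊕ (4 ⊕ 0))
((3 ⊕ 10) ⊕ (4 ⊕ 0)) = 0

Expand innermost to outermost. Recall ⊕ takes the minimum of its arguments and ⊗ takes their sum. Working out the expression ((3 ⊕ 10) ⊕ (4 ⊕ 0)) gives 0.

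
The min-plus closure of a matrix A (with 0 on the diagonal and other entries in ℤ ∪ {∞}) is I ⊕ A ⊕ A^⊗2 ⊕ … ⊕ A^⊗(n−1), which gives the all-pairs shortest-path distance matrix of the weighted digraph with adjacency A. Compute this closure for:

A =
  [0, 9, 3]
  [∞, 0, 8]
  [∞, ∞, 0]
Closure =
  [0, 9, 3]
  [∞, 0, 8]
  [∞, ∞, 0]

This is the Floyd-Warshall all-pairs shortest-path computation. For each intermediate vertex k = 0, 1, …, 2, update dist[i][j] ← min(dist[i][j], dist[i][k] + dist[k][j]). The final matrix gives, for each (i, j), the minimum total weight of any directed path from i to j (possibly empty when i = j).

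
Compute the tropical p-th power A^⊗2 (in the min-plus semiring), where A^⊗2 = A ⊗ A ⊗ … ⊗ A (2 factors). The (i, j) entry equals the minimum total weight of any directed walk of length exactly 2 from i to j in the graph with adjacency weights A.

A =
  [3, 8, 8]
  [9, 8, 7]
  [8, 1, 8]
A^⊗2 =
  [6, 9, 11]
  [12, 8, 15]
  [10, 9, 8]

Each entry (A^⊗2)_ij equals the minimum over all length-2 walks i = v_0 → v_1 → … → v_2 = j of Σ_t A[v_t][v_{t+1}]. For example, for (i, j) = (0, 2) we minimise over 3 possible intermediate vertex sequences; the minimum is 11, attained along the walk 0 → 0 → 2.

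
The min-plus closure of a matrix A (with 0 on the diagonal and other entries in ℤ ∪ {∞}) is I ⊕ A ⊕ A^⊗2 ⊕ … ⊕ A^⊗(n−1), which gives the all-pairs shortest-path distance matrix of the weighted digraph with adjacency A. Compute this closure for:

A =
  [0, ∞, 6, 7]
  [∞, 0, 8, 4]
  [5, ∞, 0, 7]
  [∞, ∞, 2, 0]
Closure =
  [0, ∞, 6, 7]
  [11, 0, 6, 4]
  [5, ∞, 0, 7]
  [7, ∞, 2, 0]

This is the Floyd-Warshall all-pairs shortest-path computation. For each intermediate vertex k = 0, 1, …, 3, update dist[i][j] ← min(dist[i][j], dist[i][k] + dist[k][j]). The final matrix gives, for each (i, j), the minimum total weight of any directed path from i to j (possibly empty when i = j).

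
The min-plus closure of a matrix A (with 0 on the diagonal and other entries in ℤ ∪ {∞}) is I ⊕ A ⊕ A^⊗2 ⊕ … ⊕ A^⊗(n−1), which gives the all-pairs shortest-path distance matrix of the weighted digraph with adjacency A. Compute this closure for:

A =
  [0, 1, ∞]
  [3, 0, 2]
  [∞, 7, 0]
Closure =
  [0, 1, 3]
  [3, 0, 2]
  [10, 7, 0]

This is the Floyd-Warshall all-pairs shortest-path computation. For each intermediate vertex k = 0, 1, …, 2, update dist[i][j] ← min(dist[i][j], dist[i][k] + dist[k][j]). The final matrix gives, for each (i, j), the minimum total weight of any directed path from i to j (possibly empty when i = j).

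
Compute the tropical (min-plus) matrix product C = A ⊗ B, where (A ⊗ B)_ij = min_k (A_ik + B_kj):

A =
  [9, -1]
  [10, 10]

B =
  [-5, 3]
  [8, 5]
A ⊗ B =
  [4, 4]
  [5, 13]

Apply the min-plus product entry-by-entry:
  C[0][0] = min over k of (A[0][0] + B[0][0] = 9 + -5 = 4, A[0][1] + B[1][0] = -1 + 8 = 7) = 4 (attained at k = 0)
  C[0][1] = min over k of (A[0][0] + B[0][1] = 9 + 3 = 12, A[0][1] + B[1][1] = -1 + 5 = 4) = 4 (attained at k = 1)
  C[1][0] = min over k of (A[1][0] + B[0][0] = 10 + -5 = 5, A[1][1] + B[1][0] = 10 + 8 = 18) = 5 (attained at k = 0)
  C[1][1] = min over k of (A[1][0] + B[0][1] = 10 + 3 = 13, A[1][1] + B[1][1] = 10 + 5 = 15) = 13 (attained at k = 0)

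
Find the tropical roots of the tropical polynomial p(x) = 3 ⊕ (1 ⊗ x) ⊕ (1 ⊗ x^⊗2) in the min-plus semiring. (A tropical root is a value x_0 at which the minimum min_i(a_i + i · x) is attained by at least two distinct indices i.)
Roots: {0, 2}

Each tropical root is a break point of the lower envelope of the lines y = a_i + i · x (there are 3 lines, with slopes 0, 1, ..., 2). Only the lines that attain the minimum somewhere contribute to roots; other lines are dominated. Here the surviving (envelope) indices are i = 2, i = 1, i = 0.
Intersections between consecutive envelope lines give the roots: for adjacent envelope indices i < j the intersection is x = (a_i − a_j) / (j − i). Reading off the sorted break points: {0, 2}.
Verification: at each break x_0, at least two indices attain the minimum of min_i(a_i + i · x_0).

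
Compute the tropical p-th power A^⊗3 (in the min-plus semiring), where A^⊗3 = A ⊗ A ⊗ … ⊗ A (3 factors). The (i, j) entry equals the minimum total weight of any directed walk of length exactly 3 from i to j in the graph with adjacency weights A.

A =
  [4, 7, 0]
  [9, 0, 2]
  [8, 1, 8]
A^⊗3 =
  [10, 1, 3]
  [9, 0, 2]
  [10, 1, 3]

Each entry (A^⊗3)_ij equals the minimum over all length-3 walks i = v_0 → v_1 → … → v_3 = j of Σ_t A[v_t][v_{t+1}]. For example, for (i, j) = (0, 2) we minimise over 9 possible intermediate vertex sequences; the minimum is 3, attained along the walk 0 → 2 → 1 → 2.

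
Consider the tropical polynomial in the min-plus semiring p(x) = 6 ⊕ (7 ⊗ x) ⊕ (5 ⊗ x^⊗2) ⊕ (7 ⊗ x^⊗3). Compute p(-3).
p(-3) = -2

A tropical monomial a ⊗ x^⊗i evaluates to a + i · x. Evaluating each term at x = -3:
  Term 0 contributes 6 + 0 · -3 = 6
  Term 1 contributes 7 + 1 · -3 = 4
  Term 2 contributes 5 + 2 · -3 = -1
  Term 3 contributes 7 + 3 · -3 = -2
p(-3) = ⊕ of these = min[6, 4, -1, -2] = -2.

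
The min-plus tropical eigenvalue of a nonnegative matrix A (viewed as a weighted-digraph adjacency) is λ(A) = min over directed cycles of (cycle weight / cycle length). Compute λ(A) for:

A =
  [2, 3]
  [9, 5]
λ(A) = 2

Enumerate directed cycles and compute their means (weight / length). Sample:
  cycle 0 → 0: weight = 2, length = 1, mean = 2/1 ≈ 2.000
  cycle 1 → 1: weight = 5, length = 1, mean = 5/1 ≈ 5.000
  cycle 0 → 1 → 0: weight = 12, length = 2, mean = 12/2 ≈ 6.000
  cycle 1 → 0 → 1: weight = 12, length = 2, mean = 12/2 ≈ 6.000
Minimum mean = 2.000, attained e.g. along the cycle 0 → 0 with weight 2 and length 1. So λ(A) = 2/1 = 2.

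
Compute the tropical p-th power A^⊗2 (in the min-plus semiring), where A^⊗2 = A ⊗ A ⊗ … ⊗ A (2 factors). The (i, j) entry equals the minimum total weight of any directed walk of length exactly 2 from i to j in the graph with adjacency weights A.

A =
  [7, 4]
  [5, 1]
A^⊗2 =
  [9, 5]
  [6, 2]

Each entry (A^⊗2)_ij equals the minimum over all length-2 walks i = v_0 → v_1 → … → v_2 = j of Σ_t A[v_t][v_{t+1}]. For example, for (i, j) = (0, 1) we minimise over 2 possible intermediate vertex sequences; the minimum is 5, attained along the walk 0 → 1 → 1.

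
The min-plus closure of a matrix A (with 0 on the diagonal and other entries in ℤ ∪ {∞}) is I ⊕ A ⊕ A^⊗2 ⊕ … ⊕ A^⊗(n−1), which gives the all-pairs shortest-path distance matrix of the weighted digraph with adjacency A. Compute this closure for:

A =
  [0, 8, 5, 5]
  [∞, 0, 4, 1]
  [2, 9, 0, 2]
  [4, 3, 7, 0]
Closure =
  [0, 8, 5, 5]
  [5, 0, 4, 1]
  [2, 5, 0, 2]
  [4, 3, 7, 0]

This is the Floyd-Warshall all-pairs shortest-path computation. For each intermediate vertex k = 0, 1, …, 3, update dist[i][j] ← min(dist[i][j], dist[i][k] + dist[k][j]). The final matrix gives, for each (i, j), the minimum total weight of any directed path from i to j (possibly empty when i = j).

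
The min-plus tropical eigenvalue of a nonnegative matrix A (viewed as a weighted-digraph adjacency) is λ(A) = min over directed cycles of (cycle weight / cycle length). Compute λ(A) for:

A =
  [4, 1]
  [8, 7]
λ(A) = 4

Enumerate directed cycles and compute their means (weight / length). Sample:
  cycle 0 → 0: weight = 4, length = 1, mean = 4/1 ≈ 4.000
  cycle 1 → 1: weight = 7, length = 1, mean = 7/1 ≈ 7.000
  cycle 0 → 1 → 0: weight = 9, length = 2, mean = 9/2 ≈ 4.500
  cycle 1 → 0 → 1: weight = 9, length = 2, mean = 9/2 ≈ 4.500
Minimum mean = 4.000, attained e.g. along the cycle 0 → 0 with weight 4 and length 1. So λ(A) = 4/1 = 4.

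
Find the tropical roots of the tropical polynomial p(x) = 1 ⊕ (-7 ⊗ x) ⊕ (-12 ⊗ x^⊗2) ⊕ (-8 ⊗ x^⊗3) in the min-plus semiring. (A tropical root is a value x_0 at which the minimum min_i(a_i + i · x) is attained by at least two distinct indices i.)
Roots: {-4, 5, 8}

Each tropical root is a break point of the lower envelope of the lines y = a_i + i · x (there are 4 lines, with slopes 0, 1, ..., 3). Only the lines that attain the minimum somewhere contribute to roots; other lines are dominated. Here the surviving (envelope) indices are i = 3, i = 2, i = 1, i = 0.
Intersections between consecutive envelope lines give the roots: for adjacent envelope indices i < j the intersection is x = (a_i − a_j) / (j − i). Reading off the sorted break points: {-4, 5, 8}.
Verification: at each break x_0, at least two indices attain the minimum of min_i(a_i + i · x_0).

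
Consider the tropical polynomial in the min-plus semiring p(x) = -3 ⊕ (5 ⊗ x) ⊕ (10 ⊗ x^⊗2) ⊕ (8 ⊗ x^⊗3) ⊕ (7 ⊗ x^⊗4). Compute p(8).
p(8) = -3

A tropical monomial a ⊗ x^⊗i evaluates to a + i · x. Evaluating each term at x = 8:
  Term 0 contributes -3 + 0 · 8 = -3
  Term 1 contributes 5 + 1 · 8 = 13
  Term 2 contributes 10 + 2 · 8 = 26
  Term 3 contributes 8 + 3 · 8 = 32
  Term 4 contributes 7 + 4 · 8 = 39
p(8) = ⊕ of these = min[-3, 13, 26, 32, 39] = -3.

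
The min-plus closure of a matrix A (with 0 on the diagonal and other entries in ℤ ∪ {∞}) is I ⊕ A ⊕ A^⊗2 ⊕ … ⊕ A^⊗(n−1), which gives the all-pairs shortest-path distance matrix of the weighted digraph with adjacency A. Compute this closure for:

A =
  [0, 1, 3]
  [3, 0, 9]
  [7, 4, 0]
Closure =
  [0, 1, 3]
  [3, 0, 6]
  [7, 4, 0]

This is the Floyd-Warshall all-pairs shortest-path computation. For each intermediate vertex k = 0, 1, …, 2, update dist[i][j] ← min(dist[i][j], dist[i][k] + dist[k][j]). The final matrix gives, for each (i, j), the minimum total weight of any directed path from i to j (possibly empty when i = j).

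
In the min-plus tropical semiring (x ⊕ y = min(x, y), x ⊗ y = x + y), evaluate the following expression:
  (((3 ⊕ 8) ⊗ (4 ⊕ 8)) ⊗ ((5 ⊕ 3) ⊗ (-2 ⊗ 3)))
(((3 ⊕ 8) ⊗ (4 ⊕ 8)) ⊗ ((5 ⊕ 3) ⊗ (-2 ⊗ 3))) = 11

Expand innermost to outermost. Recall ⊕ takes the minimum of its arguments and ⊗ takes their sum. Working out the expression (((3 ⊕ 8) ⊗ (4 ⊕ 8)) ⊗ ((5 ⊕ 3) ⊗ (-2 ⊗ 3))) gives 11.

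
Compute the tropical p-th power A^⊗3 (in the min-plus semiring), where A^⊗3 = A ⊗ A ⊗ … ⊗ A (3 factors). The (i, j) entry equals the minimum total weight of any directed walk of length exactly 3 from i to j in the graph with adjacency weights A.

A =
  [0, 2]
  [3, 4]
A^⊗3 =
  [0, 2]
  [3, 5]

Each entry (A^⊗3)_ij equals the minimum over all length-3 walks i = v_0 → v_1 → … → v_3 = j of Σ_t A[v_t][v_{t+1}]. For example, for (i, j) = (0, 1) we minimise over 4 possible intermediate vertex sequences; the minimum is 2, attained along the walk 0 → 0 → 0 → 1.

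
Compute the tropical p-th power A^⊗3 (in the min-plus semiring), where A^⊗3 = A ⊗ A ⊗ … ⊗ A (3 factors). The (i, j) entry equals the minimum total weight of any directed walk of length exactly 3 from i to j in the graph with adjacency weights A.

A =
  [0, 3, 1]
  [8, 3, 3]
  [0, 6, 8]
A^⊗3 =
  [0, 3, 1]
  [3, 6, 4]
  [0, 3, 1]

Each entry (A^⊗3)_ij equals the minimum over all length-3 walks i = v_0 → v_1 → … → v_3 = j of Σ_t A[v_t][v_{t+1}]. For example, for (i, j) = (0, 2) we minimise over 9 possible intermediate vertex sequences; the minimum is 1, attained along the walk 0 → 0 → 0 → 2.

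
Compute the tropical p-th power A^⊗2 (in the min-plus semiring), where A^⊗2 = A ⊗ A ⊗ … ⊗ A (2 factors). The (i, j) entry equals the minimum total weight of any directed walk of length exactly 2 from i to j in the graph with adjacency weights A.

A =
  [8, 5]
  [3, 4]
A^⊗2 =
  [8, 9]
  [7, 8]

Each entry (A^⊗2)_ij equals the minimum over all length-2 walks i = v_0 → v_1 → … → v_2 = j of Σ_t A[v_t][v_{t+1}]. For example, for (i, j) = (0, 1) we minimise over 2 possible intermediate vertex sequences; the minimum is 9, attained along the walk 0 → 1 → 1.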